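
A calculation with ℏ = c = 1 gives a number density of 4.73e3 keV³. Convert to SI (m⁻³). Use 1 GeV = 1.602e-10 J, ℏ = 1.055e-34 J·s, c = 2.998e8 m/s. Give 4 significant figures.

Number density is [L]⁻³ = [E]³/(ℏc)³.
1 GeV³ → 1/(ℏc)³ × (1 GeV in J)³ = 1.299e47 m⁻³.
Convert the energy scale: 4.73e3 keV³ = 4.73e-15 GeV³.
Result: 4.73e-15 × 1.299e47 = 6.146e32 m⁻³.

6.146e32 m⁻³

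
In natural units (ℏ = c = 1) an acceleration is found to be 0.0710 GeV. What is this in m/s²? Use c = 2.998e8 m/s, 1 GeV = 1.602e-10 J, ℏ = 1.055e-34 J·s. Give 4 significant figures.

3.232e31 m/s²

Acceleration is [L]/[T]² = c·[E]/ℏ.
1 GeV → c/ℏ × (1 GeV in J) = 4.552e32 m/s².
Result: 0.0710 × 4.552e32 = 3.232e31 m/s².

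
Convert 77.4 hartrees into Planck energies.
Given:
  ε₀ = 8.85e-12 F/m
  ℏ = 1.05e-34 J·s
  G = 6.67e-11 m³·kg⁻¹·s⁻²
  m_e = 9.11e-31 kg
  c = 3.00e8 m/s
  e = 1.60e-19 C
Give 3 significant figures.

1.73e-25

hartree: E_h = m_e e⁴/(4πε₀ℏ)² = 4.38e-18 J
Planck energy: E_P = √(ℏc⁵/G) = 1.96e9 J
77.4 × 4.38e-18 / 1.96e9 = 1.73e-25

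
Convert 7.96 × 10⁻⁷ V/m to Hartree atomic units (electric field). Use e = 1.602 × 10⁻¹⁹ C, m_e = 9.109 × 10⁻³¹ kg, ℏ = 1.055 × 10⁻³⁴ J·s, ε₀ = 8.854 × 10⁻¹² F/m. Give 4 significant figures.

atomic unit of electric field: E_au = E_h/(e a₀) = m_e²e⁵/((4πε₀)³ℏ⁴) = 5.131 × 10¹¹ V/m.
7.96 × 10⁻⁷ / 5.131 × 10¹¹ = 1.551 × 10⁻¹⁸

1.551 × 10⁻¹⁸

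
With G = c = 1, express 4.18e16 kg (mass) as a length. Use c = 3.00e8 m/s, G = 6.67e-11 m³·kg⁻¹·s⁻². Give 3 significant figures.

3.10e-11 m

In G = c = 1 units mass has dimensions of length; the conversion factor is G/c².
4.18e16 kg × (G/c²) = 3.10e-11 m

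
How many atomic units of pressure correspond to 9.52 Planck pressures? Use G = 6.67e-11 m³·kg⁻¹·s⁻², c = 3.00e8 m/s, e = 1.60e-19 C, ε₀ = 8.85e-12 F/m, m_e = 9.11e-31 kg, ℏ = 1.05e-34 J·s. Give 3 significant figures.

Planck pressure: p_P = c⁷/(ℏG²) = 4.68e113 Pa
atomic unit of pressure: P_au = E_h/a₀³ = m_e⁴e¹⁰/((4πε₀)⁵ℏ⁸) = 3.01e13 Pa
9.52 × 4.68e113 / 3.01e13 = 1.48e101

1.48e101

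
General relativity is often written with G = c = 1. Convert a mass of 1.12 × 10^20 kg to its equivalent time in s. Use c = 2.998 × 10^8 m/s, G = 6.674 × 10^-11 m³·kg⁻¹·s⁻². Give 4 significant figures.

Mass → time via G/c³.
1.12 × 10^20 kg × (G/c³) = 2.774 × 10^-16 s

2.774 × 10^-16 s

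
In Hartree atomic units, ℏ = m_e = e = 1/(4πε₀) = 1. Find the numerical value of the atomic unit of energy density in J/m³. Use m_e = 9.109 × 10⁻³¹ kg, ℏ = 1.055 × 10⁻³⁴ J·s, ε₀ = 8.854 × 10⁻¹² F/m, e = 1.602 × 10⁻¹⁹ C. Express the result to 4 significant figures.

2.929 × 10¹³ J/m³

Dimensional analysis gives u_au = E_h/a₀³ = m_e⁴e¹⁰/((4πε₀)⁵ℏ⁸).
E_h = 4.354 × 10⁻¹⁸ J
a₀ = 5.297 × 10⁻¹¹ m
E_h/a₀³ = 2.929 × 10¹³ J/m³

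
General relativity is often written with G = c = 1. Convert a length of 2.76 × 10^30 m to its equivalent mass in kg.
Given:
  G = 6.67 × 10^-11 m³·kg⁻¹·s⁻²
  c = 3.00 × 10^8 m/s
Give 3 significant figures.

3.72 × 10^57 kg

Length → mass via c²/G.
2.76 × 10^30 m × (c²/G) = 3.72 × 10^57 kg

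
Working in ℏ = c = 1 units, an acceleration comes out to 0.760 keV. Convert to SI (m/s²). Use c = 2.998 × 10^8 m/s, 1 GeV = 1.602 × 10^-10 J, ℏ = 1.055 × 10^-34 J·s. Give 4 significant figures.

3.460 × 10^26 m/s²

Acceleration is [L]/[T]² = c·[E]/ℏ.
1 GeV → c/ℏ × (1 GeV in J) = 4.552 × 10^32 m/s².
Convert the energy scale: 0.760 keV = 7.60 × 10^-7 GeV.
Result: 7.60 × 10^-7 × 4.552 × 10^32 = 3.460 × 10^26 m/s².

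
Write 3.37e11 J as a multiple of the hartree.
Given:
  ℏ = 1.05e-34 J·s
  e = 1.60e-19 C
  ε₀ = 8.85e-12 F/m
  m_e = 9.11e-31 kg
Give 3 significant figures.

7.70e28

hartree: E_h = m_e e⁴/(4πε₀ℏ)² = 4.38e-18 J.
3.37e11 / 4.38e-18 = 7.70e28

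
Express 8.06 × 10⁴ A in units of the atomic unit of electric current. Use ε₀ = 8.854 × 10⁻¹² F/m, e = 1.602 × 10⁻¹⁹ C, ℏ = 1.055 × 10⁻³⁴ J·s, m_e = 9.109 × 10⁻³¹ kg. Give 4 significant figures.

1.219 × 10⁷

atomic unit of electric current: I_au = e E_h/ℏ = m_e e⁵/((4πε₀)²ℏ³) = 6.612 × 10⁻³ A.
8.06 × 10⁴ / 6.612 × 10⁻³ = 1.219 × 10⁷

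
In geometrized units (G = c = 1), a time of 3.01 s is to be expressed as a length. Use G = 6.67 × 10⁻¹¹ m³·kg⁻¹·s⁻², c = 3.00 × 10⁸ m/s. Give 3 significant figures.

9.03 × 10⁸ m

Time → length via c.
3.01 s × (c) = 9.03 × 10⁸ m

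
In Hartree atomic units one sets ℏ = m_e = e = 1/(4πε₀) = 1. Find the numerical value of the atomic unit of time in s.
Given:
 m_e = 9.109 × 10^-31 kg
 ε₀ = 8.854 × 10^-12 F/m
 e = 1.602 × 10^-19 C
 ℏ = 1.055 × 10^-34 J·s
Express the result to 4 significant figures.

τ_au = (4πε₀)²ℏ³/(m_e e⁴)
E_h = 4.354 × 10^-18 J
ℏ/E_h = 2.423 × 10^-17 s

2.423 × 10^-17 s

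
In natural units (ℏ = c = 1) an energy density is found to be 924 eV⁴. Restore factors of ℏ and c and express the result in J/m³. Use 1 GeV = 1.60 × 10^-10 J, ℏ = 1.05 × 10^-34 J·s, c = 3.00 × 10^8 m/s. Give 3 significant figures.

[E]/[L]³ = [E]⁴/(ℏc)³; restore (ℏc)⁻³.
1 GeV⁴ → 1/(ℏc)³ × (1 GeV in J)⁴ = 2.10 × 10^37 J/m³.
Convert the energy scale: 924 eV⁴ = 9.24 × 10^-34 GeV⁴.
Result: 9.24 × 10^-34 × 2.10 × 10^37 = 1.94 × 10^4 J/m³.

1.94 × 10^4 J/m³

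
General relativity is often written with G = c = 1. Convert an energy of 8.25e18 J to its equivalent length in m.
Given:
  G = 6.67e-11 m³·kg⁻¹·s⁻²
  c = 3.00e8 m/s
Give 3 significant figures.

Energy → length via G/c⁴.
8.25e18 J × (G/c⁴) = 6.79e-26 m

6.79e-26 m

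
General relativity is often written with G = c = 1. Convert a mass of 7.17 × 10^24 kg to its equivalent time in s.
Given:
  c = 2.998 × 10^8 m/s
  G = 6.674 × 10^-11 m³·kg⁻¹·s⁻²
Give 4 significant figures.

Mass → time via G/c³.
7.17 × 10^24 kg × (G/c³) = 1.776 × 10^-11 s

1.776 × 10^-11 s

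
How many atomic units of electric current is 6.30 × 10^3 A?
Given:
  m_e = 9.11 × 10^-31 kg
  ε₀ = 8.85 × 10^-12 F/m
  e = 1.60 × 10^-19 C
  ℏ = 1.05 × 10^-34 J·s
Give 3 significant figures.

9.44 × 10^5

atomic unit of electric current: I_au = e E_h/ℏ = m_e e⁵/((4πε₀)²ℏ³) = 6.67 × 10^-3 A.
6.30 × 10^3 / 6.67 × 10^-3 = 9.44 × 10^5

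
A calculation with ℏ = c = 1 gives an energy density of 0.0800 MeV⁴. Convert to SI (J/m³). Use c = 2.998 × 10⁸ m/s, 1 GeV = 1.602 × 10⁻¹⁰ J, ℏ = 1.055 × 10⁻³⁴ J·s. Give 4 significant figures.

[E]/[L]³ = [E]⁴/(ℏc)³; restore (ℏc)⁻³.
1 GeV⁴ → 1/(ℏc)³ × (1 GeV in J)⁴ = 2.082 × 10³⁷ J/m³.
Convert the energy scale: 0.0800 MeV⁴ = 8.00 × 10⁻¹⁴ GeV⁴.
Result: 8.00 × 10⁻¹⁴ × 2.082 × 10³⁷ = 1.665 × 10²⁴ J/m³.

1.665 × 10²⁴ J/m³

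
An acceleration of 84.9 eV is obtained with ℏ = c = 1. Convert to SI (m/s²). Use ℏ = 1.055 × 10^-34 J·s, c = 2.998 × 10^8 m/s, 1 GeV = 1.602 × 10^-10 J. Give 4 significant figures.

Acceleration is [L]/[T]² = c·[E]/ℏ.
1 GeV → c/ℏ × (1 GeV in J) = 4.552 × 10^32 m/s².
Convert the energy scale: 84.9 eV = 8.49 × 10^-8 GeV.
Result: 8.49 × 10^-8 × 4.552 × 10^32 = 3.865 × 10^25 m/s².

3.865 × 10^25 m/s²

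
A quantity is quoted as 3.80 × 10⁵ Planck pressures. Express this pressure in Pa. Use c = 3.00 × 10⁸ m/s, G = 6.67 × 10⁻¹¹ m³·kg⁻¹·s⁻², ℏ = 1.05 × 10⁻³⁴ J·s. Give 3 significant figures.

1.78 × 10¹¹⁹ Pa

One Planck pressure: p_P = c⁷/(ℏG²) = 4.68 × 10¹¹³ Pa.
3.80 × 10⁵ × 4.68 × 10¹¹³ Pa = 1.78 × 10¹¹⁹ Pa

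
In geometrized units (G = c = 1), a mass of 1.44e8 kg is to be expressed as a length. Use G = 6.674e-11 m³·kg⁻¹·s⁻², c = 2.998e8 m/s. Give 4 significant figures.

In G = c = 1 units mass has dimensions of length; the conversion factor is G/c².
1.44e8 kg × (G/c²) = 1.069e-19 m

1.069e-19 m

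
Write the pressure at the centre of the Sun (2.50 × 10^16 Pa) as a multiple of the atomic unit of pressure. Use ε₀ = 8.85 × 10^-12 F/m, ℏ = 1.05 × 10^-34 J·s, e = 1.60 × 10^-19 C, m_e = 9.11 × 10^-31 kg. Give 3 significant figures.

atomic unit of pressure: P_au = E_h/a₀³ = m_e⁴e¹⁰/((4πε₀)⁵ℏ⁸) = 3.01 × 10^13 Pa.
2.50 × 10^16 / 3.01 × 10^13 = 830

830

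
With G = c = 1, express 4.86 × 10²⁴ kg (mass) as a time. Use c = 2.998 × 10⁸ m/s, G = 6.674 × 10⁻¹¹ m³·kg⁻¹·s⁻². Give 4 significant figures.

1.204 × 10⁻¹¹ s

Mass → time via G/c³.
4.86 × 10²⁴ kg × (G/c³) = 1.204 × 10⁻¹¹ s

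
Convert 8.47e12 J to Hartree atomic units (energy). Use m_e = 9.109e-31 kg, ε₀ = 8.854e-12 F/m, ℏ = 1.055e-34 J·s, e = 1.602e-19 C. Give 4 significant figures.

1.945e30

hartree: E_h = m_e e⁴/(4πε₀ℏ)² = 4.354e-18 J.
8.47e12 / 4.354e-18 = 1.945e30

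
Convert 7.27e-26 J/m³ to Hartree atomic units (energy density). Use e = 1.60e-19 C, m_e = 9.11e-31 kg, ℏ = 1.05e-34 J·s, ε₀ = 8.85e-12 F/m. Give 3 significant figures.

atomic unit of energy density: u_au = E_h/a₀³ = m_e⁴e¹⁰/((4πε₀)⁵ℏ⁸) = 3.01e13 J/m³.
7.27e-26 / 3.01e13 = 2.41e-39

2.41e-39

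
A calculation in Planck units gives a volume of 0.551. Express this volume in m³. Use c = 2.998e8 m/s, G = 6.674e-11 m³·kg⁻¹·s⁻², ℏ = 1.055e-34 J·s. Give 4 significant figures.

One Planck volume: V_P = (ℏG/c³)^(3/2) = 4.224e-105 m³.
0.551 × 4.224e-105 m³ = 2.327e-105 m³

2.327e-105 m³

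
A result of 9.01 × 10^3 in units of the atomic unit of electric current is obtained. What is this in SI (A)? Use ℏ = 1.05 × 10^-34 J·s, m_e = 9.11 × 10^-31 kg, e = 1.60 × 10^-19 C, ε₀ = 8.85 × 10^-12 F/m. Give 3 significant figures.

60.1 A

One atomic unit of electric current: I_au = e E_h/ℏ = m_e e⁵/((4πε₀)²ℏ³) = 6.67 × 10^-3 A.
9.01 × 10^3 × 6.67 × 10^-3 A = 60.1 A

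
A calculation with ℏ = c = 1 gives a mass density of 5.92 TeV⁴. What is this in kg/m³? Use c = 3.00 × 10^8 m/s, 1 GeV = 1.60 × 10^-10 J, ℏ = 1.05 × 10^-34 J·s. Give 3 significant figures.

1.38 × 10^33 kg/m³

Mass density is [E]/(c²[L]³) = [E]⁴/(ℏ³c⁵).
1 GeV⁴ → 1/(ℏ³c⁵) × (1 GeV in J)⁴ = 2.33 × 10^20 kg/m³.
Convert the energy scale: 5.92 TeV⁴ = 5.92 × 10^12 GeV⁴.
Result: 5.92 × 10^12 × 2.33 × 10^20 = 1.38 × 10^33 kg/m³.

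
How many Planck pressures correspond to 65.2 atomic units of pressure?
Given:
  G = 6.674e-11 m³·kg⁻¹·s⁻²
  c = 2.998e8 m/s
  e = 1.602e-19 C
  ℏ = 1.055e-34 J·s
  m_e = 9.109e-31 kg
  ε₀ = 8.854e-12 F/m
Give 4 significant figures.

atomic unit of pressure: P_au = E_h/a₀³ = m_e⁴e¹⁰/((4πε₀)⁵ℏ⁸) = 2.929e13 Pa
Planck pressure: p_P = c⁷/(ℏG²) = 4.632e113 Pa
65.2 × 2.929e13 / 4.632e113 = 4.123e-99

4.123e-99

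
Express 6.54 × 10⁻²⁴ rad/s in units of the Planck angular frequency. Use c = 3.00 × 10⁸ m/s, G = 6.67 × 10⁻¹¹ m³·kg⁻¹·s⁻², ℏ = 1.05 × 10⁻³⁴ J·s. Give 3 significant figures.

3.51 × 10⁻⁶⁷

Planck angular frequency: ω_P = √(c⁵/(ℏG)) = 1.86 × 10⁴³ rad/s.
6.54 × 10⁻²⁴ / 1.86 × 10⁴³ = 3.51 × 10⁻⁶⁷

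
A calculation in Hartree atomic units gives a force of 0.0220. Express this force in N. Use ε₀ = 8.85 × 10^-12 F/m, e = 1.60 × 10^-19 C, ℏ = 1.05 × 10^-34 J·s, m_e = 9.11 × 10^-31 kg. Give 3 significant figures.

1.83 × 10^-9 N

One atomic unit of force: F_au = E_h/a₀ = m_e²e⁶/((4πε₀)³ℏ⁴) = 8.33 × 10^-8 N.
0.0220 × 8.33 × 10^-8 N = 1.83 × 10^-9 N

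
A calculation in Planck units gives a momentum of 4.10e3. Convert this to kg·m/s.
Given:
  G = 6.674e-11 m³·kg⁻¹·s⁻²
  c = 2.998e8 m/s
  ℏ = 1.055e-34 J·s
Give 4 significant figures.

2.676e4 kg·m/s

One Planck momentum: p_P = √(ℏc³/G) = 6.527 kg·m/s.
4.10e3 × 6.527 kg·m/s = 2.676e4 kg·m/s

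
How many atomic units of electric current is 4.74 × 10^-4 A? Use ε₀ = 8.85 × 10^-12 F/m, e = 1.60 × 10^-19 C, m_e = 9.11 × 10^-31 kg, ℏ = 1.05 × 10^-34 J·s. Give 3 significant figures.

atomic unit of electric current: I_au = e E_h/ℏ = m_e e⁵/((4πε₀)²ℏ³) = 6.67 × 10^-3 A.
4.74 × 10^-4 / 6.67 × 10^-3 = 0.0710

0.0710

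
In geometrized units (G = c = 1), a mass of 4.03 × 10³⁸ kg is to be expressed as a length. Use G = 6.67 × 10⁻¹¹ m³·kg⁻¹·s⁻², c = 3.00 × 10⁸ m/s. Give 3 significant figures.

In G = c = 1 units mass has dimensions of length; the conversion factor is G/c².
4.03 × 10³⁸ kg × (G/c²) = 2.99 × 10¹¹ m

2.99 × 10¹¹ m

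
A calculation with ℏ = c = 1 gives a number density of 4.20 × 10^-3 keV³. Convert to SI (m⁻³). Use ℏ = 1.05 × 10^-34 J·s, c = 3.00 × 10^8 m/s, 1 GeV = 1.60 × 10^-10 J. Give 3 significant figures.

5.50 × 10^26 m⁻³

Number density is [L]⁻³ = [E]³/(ℏc)³.
1 GeV³ → 1/(ℏc)³ × (1 GeV in J)³ = 1.31 × 10^47 m⁻³.
Convert the energy scale: 4.20 × 10^-3 keV³ = 4.20 × 10^-21 GeV³.
Result: 4.20 × 10^-21 × 1.31 × 10^47 = 5.50 × 10^26 m⁻³.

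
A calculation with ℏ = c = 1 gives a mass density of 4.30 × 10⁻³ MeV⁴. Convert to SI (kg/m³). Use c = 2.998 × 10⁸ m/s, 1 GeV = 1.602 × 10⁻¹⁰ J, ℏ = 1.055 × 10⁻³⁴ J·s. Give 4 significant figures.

Mass density is [E]/(c²[L]³) = [E]⁴/(ℏ³c⁵).
1 GeV⁴ → 1/(ℏ³c⁵) × (1 GeV in J)⁴ = 2.316 × 10²⁰ kg/m³.
Convert the energy scale: 4.30 × 10⁻³ MeV⁴ = 4.30 × 10⁻¹⁵ GeV⁴.
Result: 4.30 × 10⁻¹⁵ × 2.316 × 10²⁰ = 9.959 × 10⁵ kg/m³.

9.959 × 10⁵ kg/m³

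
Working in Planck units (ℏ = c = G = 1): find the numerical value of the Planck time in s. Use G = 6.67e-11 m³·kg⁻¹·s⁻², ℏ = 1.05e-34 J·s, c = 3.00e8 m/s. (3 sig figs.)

From ℏ = c = G = 1 the time scale is t_P = √(ℏG/c⁵).
  = √(2.88e-87)
  = 5.37e-44 s

5.37e-44 s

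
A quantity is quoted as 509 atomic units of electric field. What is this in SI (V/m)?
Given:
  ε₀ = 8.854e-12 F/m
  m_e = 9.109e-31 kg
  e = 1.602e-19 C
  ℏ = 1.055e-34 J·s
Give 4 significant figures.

2.612e14 V/m

One atomic unit of electric field: E_au = E_h/(e a₀) = m_e²e⁵/((4πε₀)³ℏ⁴) = 5.131e11 V/m.
509 × 5.131e11 V/m = 2.612e14 V/m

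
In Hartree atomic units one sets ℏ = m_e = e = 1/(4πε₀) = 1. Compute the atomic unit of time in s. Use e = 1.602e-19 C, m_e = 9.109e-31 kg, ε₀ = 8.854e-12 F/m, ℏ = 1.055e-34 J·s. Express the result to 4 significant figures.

2.423e-17 s

τ_au = (4πε₀)²ℏ³/(m_e e⁴)
E_h = 4.354e-18 J
ℏ/E_h = 2.423e-17 s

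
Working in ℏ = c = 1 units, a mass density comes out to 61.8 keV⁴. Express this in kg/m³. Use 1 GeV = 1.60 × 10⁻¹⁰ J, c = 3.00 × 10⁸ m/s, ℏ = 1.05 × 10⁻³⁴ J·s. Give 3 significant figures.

0.0144 kg/m³

Mass density is [E]/(c²[L]³) = [E]⁴/(ℏ³c⁵).
1 GeV⁴ → 1/(ℏ³c⁵) × (1 GeV in J)⁴ = 2.33 × 10²⁰ kg/m³.
Convert the energy scale: 61.8 keV⁴ = 6.18 × 10⁻²³ GeV⁴.
Result: 6.18 × 10⁻²³ × 2.33 × 10²⁰ = 0.0144 kg/m³.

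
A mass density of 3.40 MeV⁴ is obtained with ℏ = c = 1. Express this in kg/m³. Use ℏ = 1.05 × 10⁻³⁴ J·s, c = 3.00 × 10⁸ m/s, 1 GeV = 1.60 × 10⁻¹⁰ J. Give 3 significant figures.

7.92 × 10⁸ kg/m³

Mass density is [E]/(c²[L]³) = [E]⁴/(ℏ³c⁵).
1 GeV⁴ → 1/(ℏ³c⁵) × (1 GeV in J)⁴ = 2.33 × 10²⁰ kg/m³.
Convert the energy scale: 3.40 MeV⁴ = 3.40 × 10⁻¹² GeV⁴.
Result: 3.40 × 10⁻¹² × 2.33 × 10²⁰ = 7.92 × 10⁸ kg/m³.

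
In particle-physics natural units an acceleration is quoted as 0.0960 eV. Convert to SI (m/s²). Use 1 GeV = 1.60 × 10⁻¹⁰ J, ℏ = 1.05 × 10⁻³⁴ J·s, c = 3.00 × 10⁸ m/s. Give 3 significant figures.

4.39 × 10²² m/s²

Acceleration is [L]/[T]² = c·[E]/ℏ.
1 GeV → c/ℏ × (1 GeV in J) = 4.57 × 10³² m/s².
Convert the energy scale: 0.0960 eV = 9.60 × 10⁻¹¹ GeV.
Result: 9.60 × 10⁻¹¹ × 4.57 × 10³² = 4.39 × 10²² m/s².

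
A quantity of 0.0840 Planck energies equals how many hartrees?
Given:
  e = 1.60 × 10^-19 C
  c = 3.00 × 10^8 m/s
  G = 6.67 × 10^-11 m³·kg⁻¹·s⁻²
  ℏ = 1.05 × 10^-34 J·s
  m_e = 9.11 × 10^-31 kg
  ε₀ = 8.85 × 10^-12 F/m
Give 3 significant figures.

3.75 × 10^25

Planck energy: E_P = √(ℏc⁵/G) = 1.96 × 10^9 J
hartree: E_h = m_e e⁴/(4πε₀ℏ)² = 4.38 × 10^-18 J
0.0840 × 1.96 × 10^9 / 4.38 × 10^-18 = 3.75 × 10^25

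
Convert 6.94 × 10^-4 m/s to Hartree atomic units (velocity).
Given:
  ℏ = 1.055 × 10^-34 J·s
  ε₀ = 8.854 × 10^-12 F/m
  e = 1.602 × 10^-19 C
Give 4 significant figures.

3.174 × 10^-10

atomic unit of velocity: v_au = e²/(4πε₀ℏ) = 2.186 × 10^6 m/s.
6.94 × 10^-4 / 2.186 × 10^6 = 3.174 × 10^-10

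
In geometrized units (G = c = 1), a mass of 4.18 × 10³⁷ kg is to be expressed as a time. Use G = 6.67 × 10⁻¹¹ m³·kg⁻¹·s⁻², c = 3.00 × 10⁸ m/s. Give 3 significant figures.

Mass → time via G/c³.
4.18 × 10³⁷ kg × (G/c³) = 103 s

103 s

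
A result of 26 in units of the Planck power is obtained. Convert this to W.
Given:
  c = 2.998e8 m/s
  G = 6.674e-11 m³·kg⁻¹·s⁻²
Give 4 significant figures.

One Planck power: P_P = c⁵/G = 3.629e52 W.
26 × 3.629e52 W = 9.435e53 W

9.435e53 W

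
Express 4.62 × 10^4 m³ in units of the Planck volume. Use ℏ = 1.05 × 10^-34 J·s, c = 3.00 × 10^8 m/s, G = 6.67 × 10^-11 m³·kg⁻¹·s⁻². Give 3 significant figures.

Planck volume: V_P = (ℏG/c³)^(3/2) = 4.18 × 10^-105 m³.
4.62 × 10^4 / 4.18 × 10^-105 = 1.11 × 10^109

1.11 × 10^109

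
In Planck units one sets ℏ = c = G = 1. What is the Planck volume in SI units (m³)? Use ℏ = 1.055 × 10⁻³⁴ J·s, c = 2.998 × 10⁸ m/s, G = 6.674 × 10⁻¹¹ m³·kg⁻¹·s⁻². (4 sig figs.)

V_P = (ℏG/c³)^(3/2)
  = √(1.784 × 10⁻²⁰⁹)
  = 4.224 × 10⁻¹⁰⁵ m³

4.224 × 10⁻¹⁰⁵ m³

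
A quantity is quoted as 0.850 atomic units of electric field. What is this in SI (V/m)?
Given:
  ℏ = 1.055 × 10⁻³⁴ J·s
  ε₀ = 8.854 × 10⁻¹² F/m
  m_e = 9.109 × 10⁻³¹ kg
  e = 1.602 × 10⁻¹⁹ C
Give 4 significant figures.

One atomic unit of electric field: E_au = E_h/(e a₀) = m_e²e⁵/((4πε₀)³ℏ⁴) = 5.131 × 10¹¹ V/m.
0.850 × 5.131 × 10¹¹ V/m = 4.361 × 10¹¹ V/m

4.361 × 10¹¹ V/m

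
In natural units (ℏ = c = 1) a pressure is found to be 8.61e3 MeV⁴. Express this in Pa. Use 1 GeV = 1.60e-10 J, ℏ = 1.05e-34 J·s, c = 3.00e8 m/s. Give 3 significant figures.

1.81e29 Pa

Pressure is [E]/[L]³ = [E]⁴/(ℏc)³.
1 GeV⁴ → 1/(ℏc)³ × (1 GeV in J)⁴ = 2.10e37 Pa.
Convert the energy scale: 8.61e3 MeV⁴ = 8.61e-9 GeV⁴.
Result: 8.61e-9 × 2.10e37 = 1.81e29 Pa.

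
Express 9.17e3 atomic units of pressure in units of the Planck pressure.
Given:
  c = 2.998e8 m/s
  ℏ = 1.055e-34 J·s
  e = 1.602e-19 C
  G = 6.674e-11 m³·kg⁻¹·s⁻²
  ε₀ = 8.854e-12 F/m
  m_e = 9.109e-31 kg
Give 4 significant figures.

atomic unit of pressure: P_au = E_h/a₀³ = m_e⁴e¹⁰/((4πε₀)⁵ℏ⁸) = 2.929e13 Pa
Planck pressure: p_P = c⁷/(ℏG²) = 4.632e113 Pa
9.17e3 × 2.929e13 / 4.632e113 = 5.798e-97

5.798e-97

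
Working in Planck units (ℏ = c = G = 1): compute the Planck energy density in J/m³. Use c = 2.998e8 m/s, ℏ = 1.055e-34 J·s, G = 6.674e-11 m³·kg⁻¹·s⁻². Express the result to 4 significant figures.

Dimensional analysis gives u_P = c⁷/(ℏG²).
  = 2.177e59 / 4.699e-55
  = 4.632e113 J/m³

4.632e113 J/m³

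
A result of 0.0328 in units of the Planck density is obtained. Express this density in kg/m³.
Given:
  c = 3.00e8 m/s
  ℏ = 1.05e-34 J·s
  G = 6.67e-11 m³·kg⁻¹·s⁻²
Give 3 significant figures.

1.71e95 kg/m³

One Planck density: ρ_P = c⁵/(ℏG²) = 5.20e96 kg/m³.
0.0328 × 5.20e96 kg/m³ = 1.71e95 kg/m³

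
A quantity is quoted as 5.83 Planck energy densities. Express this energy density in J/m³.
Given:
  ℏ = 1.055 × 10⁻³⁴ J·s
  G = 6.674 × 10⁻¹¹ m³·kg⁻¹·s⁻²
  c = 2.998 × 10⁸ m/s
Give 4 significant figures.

2.701 × 10¹¹⁴ J/m³

One Planck energy density: u_P = c⁷/(ℏG²) = 4.632 × 10¹¹³ J/m³.
5.83 × 4.632 × 10¹¹³ J/m³ = 2.701 × 10¹¹⁴ J/m³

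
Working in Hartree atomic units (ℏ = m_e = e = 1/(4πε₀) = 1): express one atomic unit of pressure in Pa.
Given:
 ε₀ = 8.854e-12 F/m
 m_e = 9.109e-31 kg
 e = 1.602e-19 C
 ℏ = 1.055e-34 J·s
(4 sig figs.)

2.929e13 Pa

From ℏ = m_e = e = 1/(4πε₀) = 1 the pressure scale is P_au = E_h/a₀³ = m_e⁴e¹⁰/((4πε₀)⁵ℏ⁸).
E_h = 4.354e-18 J
a₀ = 5.297e-11 m
E_h/a₀³ = 2.929e13 Pa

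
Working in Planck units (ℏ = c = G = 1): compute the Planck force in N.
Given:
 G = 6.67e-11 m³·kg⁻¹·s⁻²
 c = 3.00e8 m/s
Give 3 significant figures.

1.21e44 N

Dimensional analysis gives F_P = c⁴/G.
  = 8.10e33 / 6.67e-11
  = 1.21e44 N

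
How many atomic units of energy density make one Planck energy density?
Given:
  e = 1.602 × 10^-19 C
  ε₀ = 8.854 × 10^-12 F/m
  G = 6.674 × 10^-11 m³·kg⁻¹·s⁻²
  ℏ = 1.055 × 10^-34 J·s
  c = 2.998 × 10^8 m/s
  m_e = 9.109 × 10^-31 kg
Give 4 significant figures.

1.581 × 10^100

Planck energy density: u_P = c⁷/(ℏG²) = 4.632 × 10^113 J/m³
atomic unit of energy density: u_au = E_h/a₀³ = m_e⁴e¹⁰/((4πε₀)⁵ℏ⁸) = 2.929 × 10^13 J/m³
ratio = 4.632 × 10^113 / 2.929 × 10^13 = 1.581 × 10^100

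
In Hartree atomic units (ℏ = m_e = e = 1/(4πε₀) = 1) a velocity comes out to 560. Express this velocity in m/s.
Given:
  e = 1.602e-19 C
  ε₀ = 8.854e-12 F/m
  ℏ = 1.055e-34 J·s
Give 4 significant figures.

One atomic unit of velocity: v_au = e²/(4πε₀ℏ) = 2.186e6 m/s.
560 × 2.186e6 m/s = 1.224e9 m/s

1.224e9 m/s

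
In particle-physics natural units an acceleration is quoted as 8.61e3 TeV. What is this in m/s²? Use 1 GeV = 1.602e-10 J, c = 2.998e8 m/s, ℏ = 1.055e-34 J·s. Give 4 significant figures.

3.920e39 m/s²

Acceleration is [L]/[T]² = c·[E]/ℏ.
1 GeV → c/ℏ × (1 GeV in J) = 4.552e32 m/s².
Convert the energy scale: 8.61e3 TeV = 8.61e6 GeV.
Result: 8.61e6 × 4.552e32 = 3.920e39 m/s².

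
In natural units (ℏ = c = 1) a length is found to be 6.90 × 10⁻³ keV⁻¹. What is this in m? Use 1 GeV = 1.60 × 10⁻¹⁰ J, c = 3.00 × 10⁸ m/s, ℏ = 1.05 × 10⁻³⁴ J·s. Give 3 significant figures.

1.36 × 10⁻¹² m

A length is [E]⁻¹ in ℏ=c=1; restore one factor of ℏc.
1 GeV⁻¹ → ℏc × (1 GeV in J)⁻¹ = 1.97 × 10⁻¹⁶ m.
Convert the energy scale: 6.90 × 10⁻³ keV⁻¹ = 6.90 × 10³ GeV⁻¹.
Result: 6.90 × 10³ × 1.97 × 10⁻¹⁶ = 1.36 × 10⁻¹² m.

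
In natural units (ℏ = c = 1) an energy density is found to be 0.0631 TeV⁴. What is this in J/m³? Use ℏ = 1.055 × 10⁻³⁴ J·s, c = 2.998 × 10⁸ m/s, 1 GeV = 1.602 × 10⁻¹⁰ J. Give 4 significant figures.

[E]/[L]³ = [E]⁴/(ℏc)³; restore (ℏc)⁻³.
1 GeV⁴ → 1/(ℏc)³ × (1 GeV in J)⁴ = 2.082 × 10³⁷ J/m³.
Convert the energy scale: 0.0631 TeV⁴ = 6.31 × 10¹⁰ GeV⁴.
Result: 6.31 × 10¹⁰ × 2.082 × 10³⁷ = 1.313 × 10⁴⁸ J/m³.

1.313 × 10⁴⁸ J/m³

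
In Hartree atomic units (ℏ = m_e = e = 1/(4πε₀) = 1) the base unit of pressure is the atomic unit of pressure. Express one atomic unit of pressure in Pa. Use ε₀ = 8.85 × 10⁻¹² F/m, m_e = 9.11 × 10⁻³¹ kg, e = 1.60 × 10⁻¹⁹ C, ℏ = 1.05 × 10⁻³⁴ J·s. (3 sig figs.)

P_au = E_h/a₀³ = m_e⁴e¹⁰/((4πε₀)⁵ℏ⁸)
E_h = 4.38 × 10⁻¹⁸ J
a₀ = 5.26 × 10⁻¹¹ m
E_h/a₀³ = 3.01 × 10¹³ Pa

3.01 × 10¹³ Pa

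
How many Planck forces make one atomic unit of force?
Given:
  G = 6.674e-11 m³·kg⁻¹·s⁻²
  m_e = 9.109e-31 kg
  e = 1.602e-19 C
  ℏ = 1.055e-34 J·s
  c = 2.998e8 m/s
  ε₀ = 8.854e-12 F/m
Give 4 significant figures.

6.791e-52

atomic unit of force: F_au = E_h/a₀ = m_e²e⁶/((4πε₀)³ℏ⁴) = 8.220e-8 N
Planck force: F_P = c⁴/G = 1.210e44 N
ratio = 8.220e-8 / 1.210e44 = 6.791e-52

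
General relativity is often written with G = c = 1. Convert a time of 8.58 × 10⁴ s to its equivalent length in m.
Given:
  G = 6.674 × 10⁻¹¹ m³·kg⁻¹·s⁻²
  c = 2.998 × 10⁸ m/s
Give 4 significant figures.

Time → length via c.
8.58 × 10⁴ s × (c) = 2.572 × 10¹³ m

2.572 × 10¹³ m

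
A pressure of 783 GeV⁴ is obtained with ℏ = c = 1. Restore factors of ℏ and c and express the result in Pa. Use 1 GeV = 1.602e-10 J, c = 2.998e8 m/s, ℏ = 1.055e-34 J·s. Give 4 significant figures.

1.630e40 Pa

Pressure is [E]/[L]³ = [E]⁴/(ℏc)³.
1 GeV⁴ → 1/(ℏc)³ × (1 GeV in J)⁴ = 2.082e37 Pa.
Result: 783 × 2.082e37 = 1.630e40 Pa.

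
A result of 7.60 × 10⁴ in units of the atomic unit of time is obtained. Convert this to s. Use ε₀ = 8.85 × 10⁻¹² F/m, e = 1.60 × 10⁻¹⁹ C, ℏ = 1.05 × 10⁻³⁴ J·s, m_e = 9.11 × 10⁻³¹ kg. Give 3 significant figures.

1.82 × 10⁻¹² s

One atomic unit of time: τ_au = (4πε₀)²ℏ³/(m_e e⁴) = 2.40 × 10⁻¹⁷ s.
7.60 × 10⁴ × 2.40 × 10⁻¹⁷ s = 1.82 × 10⁻¹² s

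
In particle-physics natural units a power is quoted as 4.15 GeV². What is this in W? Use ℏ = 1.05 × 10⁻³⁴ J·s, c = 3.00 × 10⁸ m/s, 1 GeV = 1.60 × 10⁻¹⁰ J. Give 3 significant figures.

1.01 × 10¹⁵ W

Power is [E]/[T] = [E]²/ℏ.
1 GeV² → 1/ℏ × (1 GeV in J)² = 2.44 × 10¹⁴ W.
Result: 4.15 × 2.44 × 10¹⁴ = 1.01 × 10¹⁵ W.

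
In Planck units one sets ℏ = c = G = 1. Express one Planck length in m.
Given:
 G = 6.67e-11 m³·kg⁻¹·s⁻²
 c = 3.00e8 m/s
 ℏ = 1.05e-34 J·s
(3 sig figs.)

ℓ_P = √(ℏG/c³)
  = √(2.59e-70)
  = 1.61e-35 m

1.61e-35 m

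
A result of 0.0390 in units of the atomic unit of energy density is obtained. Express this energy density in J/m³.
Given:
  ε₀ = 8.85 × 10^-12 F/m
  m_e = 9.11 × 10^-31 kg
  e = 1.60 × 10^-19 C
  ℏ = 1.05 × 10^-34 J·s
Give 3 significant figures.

1.18 × 10^12 J/m³

One atomic unit of energy density: u_au = E_h/a₀³ = m_e⁴e¹⁰/((4πε₀)⁵ℏ⁸) = 3.01 × 10^13 J/m³.
0.0390 × 3.01 × 10^13 J/m³ = 1.18 × 10^12 J/m³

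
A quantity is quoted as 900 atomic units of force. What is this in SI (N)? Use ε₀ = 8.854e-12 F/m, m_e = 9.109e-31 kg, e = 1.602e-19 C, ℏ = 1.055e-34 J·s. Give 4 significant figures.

One atomic unit of force: F_au = E_h/a₀ = m_e²e⁶/((4πε₀)³ℏ⁴) = 8.220e-8 N.
900 × 8.220e-8 N = 7.398e-5 N

7.398e-5 N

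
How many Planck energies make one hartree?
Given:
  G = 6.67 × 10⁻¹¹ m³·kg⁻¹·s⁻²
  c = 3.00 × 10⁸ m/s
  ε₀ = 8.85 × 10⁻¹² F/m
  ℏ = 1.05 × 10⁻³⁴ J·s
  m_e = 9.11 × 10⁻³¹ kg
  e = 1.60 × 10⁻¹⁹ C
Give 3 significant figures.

2.24 × 10⁻²⁷

hartree: E_h = m_e e⁴/(4πε₀ℏ)² = 4.38 × 10⁻¹⁸ J
Planck energy: E_P = √(ℏc⁵/G) = 1.96 × 10⁹ J
ratio = 4.38 × 10⁻¹⁸ / 1.96 × 10⁹ = 2.24 × 10⁻²⁷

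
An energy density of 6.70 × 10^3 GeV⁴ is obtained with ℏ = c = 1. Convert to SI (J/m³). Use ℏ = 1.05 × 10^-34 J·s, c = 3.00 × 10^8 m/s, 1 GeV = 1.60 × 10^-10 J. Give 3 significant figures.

[E]/[L]³ = [E]⁴/(ℏc)³; restore (ℏc)⁻³.
1 GeV⁴ → 1/(ℏc)³ × (1 GeV in J)⁴ = 2.10 × 10^37 J/m³.
Result: 6.70 × 10^3 × 2.10 × 10^37 = 1.40 × 10^41 J/m³.

1.40 × 10^41 J/m³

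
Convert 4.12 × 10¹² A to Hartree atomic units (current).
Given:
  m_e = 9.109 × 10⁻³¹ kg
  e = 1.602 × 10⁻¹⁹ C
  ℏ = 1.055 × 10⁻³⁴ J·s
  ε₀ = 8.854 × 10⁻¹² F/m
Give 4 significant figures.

6.231 × 10¹⁴

atomic unit of electric current: I_au = e E_h/ℏ = m_e e⁵/((4πε₀)²ℏ³) = 6.612 × 10⁻³ A.
4.12 × 10¹² / 6.612 × 10⁻³ = 6.231 × 10¹⁴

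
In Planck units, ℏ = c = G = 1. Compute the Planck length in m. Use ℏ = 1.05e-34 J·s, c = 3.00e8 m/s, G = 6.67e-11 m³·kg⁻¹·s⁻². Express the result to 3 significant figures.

1.61e-35 m

Dimensional analysis gives ℓ_P = √(ℏG/c³).
  = √(2.59e-70)
  = 1.61e-35 m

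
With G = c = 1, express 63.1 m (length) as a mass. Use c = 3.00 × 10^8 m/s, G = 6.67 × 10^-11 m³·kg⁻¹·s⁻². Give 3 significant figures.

Length → mass via c²/G.
63.1 m × (c²/G) = 8.51 × 10^28 kg

8.51 × 10^28 kg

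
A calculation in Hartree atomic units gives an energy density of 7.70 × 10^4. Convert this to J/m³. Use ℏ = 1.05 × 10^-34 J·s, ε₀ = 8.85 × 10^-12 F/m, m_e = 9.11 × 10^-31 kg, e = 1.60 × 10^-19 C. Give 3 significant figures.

2.32 × 10^18 J/m³

One atomic unit of energy density: u_au = E_h/a₀³ = m_e⁴e¹⁰/((4πε₀)⁵ℏ⁸) = 3.01 × 10^13 J/m³.
7.70 × 10^4 × 3.01 × 10^13 J/m³ = 2.32 × 10^18 J/m³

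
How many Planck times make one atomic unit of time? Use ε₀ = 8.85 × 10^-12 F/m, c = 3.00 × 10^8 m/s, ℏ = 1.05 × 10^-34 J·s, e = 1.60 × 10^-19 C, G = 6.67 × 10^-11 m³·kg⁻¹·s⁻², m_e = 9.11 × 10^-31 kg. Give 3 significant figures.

atomic unit of time: τ_au = (4πε₀)²ℏ³/(m_e e⁴) = 2.40 × 10^-17 s
Planck time: t_P = √(ℏG/c⁵) = 5.37 × 10^-44 s
ratio = 2.40 × 10^-17 / 5.37 × 10^-44 = 4.47 × 10^26

4.47 × 10^26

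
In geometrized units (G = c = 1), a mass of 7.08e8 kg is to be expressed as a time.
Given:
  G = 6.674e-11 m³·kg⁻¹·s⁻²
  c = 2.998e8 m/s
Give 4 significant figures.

1.754e-27 s

Mass → time via G/c³.
7.08e8 kg × (G/c³) = 1.754e-27 s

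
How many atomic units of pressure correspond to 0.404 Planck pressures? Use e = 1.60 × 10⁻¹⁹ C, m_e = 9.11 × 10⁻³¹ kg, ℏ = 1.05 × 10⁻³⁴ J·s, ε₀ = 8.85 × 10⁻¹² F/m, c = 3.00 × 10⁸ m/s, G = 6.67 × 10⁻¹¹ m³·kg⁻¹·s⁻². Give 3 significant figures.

6.28 × 10⁹⁹

Planck pressure: p_P = c⁷/(ℏG²) = 4.68 × 10¹¹³ Pa
atomic unit of pressure: P_au = E_h/a₀³ = m_e⁴e¹⁰/((4πε₀)⁵ℏ⁸) = 3.01 × 10¹³ Pa
0.404 × 4.68 × 10¹¹³ / 3.01 × 10¹³ = 6.28 × 10⁹⁹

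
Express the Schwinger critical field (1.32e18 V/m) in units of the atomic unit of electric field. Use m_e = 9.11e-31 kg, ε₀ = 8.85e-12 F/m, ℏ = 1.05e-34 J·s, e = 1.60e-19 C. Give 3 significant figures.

2.54e6

atomic unit of electric field: E_au = E_h/(e a₀) = m_e²e⁵/((4πε₀)³ℏ⁴) = 5.20e11 V/m.
1.32e18 / 5.20e11 = 2.54e6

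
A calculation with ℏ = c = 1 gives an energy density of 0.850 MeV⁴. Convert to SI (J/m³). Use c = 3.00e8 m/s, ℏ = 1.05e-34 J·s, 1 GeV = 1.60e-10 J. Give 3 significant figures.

[E]/[L]³ = [E]⁴/(ℏc)³; restore (ℏc)⁻³.
1 GeV⁴ → 1/(ℏc)³ × (1 GeV in J)⁴ = 2.10e37 J/m³.
Convert the energy scale: 0.850 MeV⁴ = 8.50e-13 GeV⁴.
Result: 8.50e-13 × 2.10e37 = 1.78e25 J/m³.

1.78e25 J/m³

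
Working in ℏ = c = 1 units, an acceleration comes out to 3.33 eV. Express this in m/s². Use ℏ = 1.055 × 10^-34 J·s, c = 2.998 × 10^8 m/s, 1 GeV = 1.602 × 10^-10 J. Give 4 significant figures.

Acceleration is [L]/[T]² = c·[E]/ℏ.
1 GeV → c/ℏ × (1 GeV in J) = 4.552 × 10^32 m/s².
Convert the energy scale: 3.33 eV = 3.33 × 10^-9 GeV.
Result: 3.33 × 10^-9 × 4.552 × 10^32 = 1.516 × 10^24 m/s².

1.516 × 10^24 m/s²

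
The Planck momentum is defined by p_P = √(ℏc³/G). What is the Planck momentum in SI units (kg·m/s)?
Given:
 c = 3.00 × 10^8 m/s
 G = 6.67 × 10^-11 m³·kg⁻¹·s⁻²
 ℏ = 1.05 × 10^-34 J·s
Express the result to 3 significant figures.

p_P = √(ℏc³/G)
  = √(42.5)
  = 6.52 kg·m/s

6.52 kg·m/s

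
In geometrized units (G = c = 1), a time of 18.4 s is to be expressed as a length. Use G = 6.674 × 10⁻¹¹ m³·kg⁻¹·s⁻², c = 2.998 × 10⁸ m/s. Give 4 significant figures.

Time → length via c.
18.4 s × (c) = 5.516 × 10⁹ m

5.516 × 10⁹ m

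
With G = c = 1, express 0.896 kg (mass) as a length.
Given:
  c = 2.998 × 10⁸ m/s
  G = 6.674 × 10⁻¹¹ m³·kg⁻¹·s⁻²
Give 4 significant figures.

In G = c = 1 units mass has dimensions of length; the conversion factor is G/c².
0.896 kg × (G/c²) = 6.653 × 10⁻²⁸ m

6.653 × 10⁻²⁸ m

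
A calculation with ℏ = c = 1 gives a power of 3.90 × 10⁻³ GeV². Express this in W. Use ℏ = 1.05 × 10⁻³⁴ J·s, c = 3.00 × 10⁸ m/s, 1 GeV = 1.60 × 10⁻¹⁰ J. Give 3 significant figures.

Power is [E]/[T] = [E]²/ℏ.
1 GeV² → 1/ℏ × (1 GeV in J)² = 2.44 × 10¹⁴ W.
Result: 3.90 × 10⁻³ × 2.44 × 10¹⁴ = 9.51 × 10¹¹ W.

9.51 × 10¹¹ W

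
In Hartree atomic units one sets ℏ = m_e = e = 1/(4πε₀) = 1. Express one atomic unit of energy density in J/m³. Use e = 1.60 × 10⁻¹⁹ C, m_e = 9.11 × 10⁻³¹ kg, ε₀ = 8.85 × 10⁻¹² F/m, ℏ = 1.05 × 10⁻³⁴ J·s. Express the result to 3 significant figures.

u_au = E_h/a₀³ = m_e⁴e¹⁰/((4πε₀)⁵ℏ⁸)
E_h = 4.38 × 10⁻¹⁸ J
a₀ = 5.26 × 10⁻¹¹ m
E_h/a₀³ = 3.01 × 10¹³ J/m³

3.01 × 10¹³ J/m³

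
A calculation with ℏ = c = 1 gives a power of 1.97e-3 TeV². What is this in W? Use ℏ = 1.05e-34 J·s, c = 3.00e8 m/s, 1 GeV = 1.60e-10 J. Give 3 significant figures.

Power is [E]/[T] = [E]²/ℏ.
1 GeV² → 1/ℏ × (1 GeV in J)² = 2.44e14 W.
Convert the energy scale: 1.97e-3 TeV² = 1.97e3 GeV².
Result: 1.97e3 × 2.44e14 = 4.80e17 W.

4.80e17 W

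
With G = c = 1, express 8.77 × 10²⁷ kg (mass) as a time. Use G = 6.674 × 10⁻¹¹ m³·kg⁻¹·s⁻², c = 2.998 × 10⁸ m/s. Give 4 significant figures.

2.172 × 10⁻⁸ s

Mass → time via G/c³.
8.77 × 10²⁷ kg × (G/c³) = 2.172 × 10⁻⁸ s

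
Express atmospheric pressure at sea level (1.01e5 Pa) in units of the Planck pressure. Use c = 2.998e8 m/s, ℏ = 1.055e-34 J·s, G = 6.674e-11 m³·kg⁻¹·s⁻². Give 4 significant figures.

Planck pressure: p_P = c⁷/(ℏG²) = 4.632e113 Pa.
1.01e5 / 4.632e113 = 2.180e-109

2.180e-109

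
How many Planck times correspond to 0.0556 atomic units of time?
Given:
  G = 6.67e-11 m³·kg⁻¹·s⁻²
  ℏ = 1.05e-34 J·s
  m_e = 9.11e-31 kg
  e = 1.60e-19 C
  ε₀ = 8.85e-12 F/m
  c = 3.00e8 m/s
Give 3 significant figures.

atomic unit of time: τ_au = (4πε₀)²ℏ³/(m_e e⁴) = 2.40e-17 s
Planck time: t_P = √(ℏG/c⁵) = 5.37e-44 s
0.0556 × 2.40e-17 / 5.37e-44 = 2.48e25

2.48e25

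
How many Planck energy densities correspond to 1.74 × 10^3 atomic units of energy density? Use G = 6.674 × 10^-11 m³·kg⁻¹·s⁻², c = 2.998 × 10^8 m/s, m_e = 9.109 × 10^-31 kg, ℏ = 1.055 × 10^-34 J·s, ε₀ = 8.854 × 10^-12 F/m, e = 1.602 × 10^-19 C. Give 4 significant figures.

1.100 × 10^-97

atomic unit of energy density: u_au = E_h/a₀³ = m_e⁴e¹⁰/((4πε₀)⁵ℏ⁸) = 2.929 × 10^13 J/m³
Planck energy density: u_P = c⁷/(ℏG²) = 4.632 × 10^113 J/m³
1.74 × 10^3 × 2.929 × 10^13 / 4.632 × 10^113 = 1.100 × 10^-97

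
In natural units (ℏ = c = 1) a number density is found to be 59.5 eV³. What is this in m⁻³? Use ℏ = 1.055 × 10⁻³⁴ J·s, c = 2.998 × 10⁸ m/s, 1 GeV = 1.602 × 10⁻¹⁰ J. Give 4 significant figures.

7.731 × 10²¹ m⁻³

Number density is [L]⁻³ = [E]³/(ℏc)³.
1 GeV³ → 1/(ℏc)³ × (1 GeV in J)³ = 1.299 × 10⁴⁷ m⁻³.
Convert the energy scale: 59.5 eV³ = 5.95 × 10⁻²⁶ GeV³.
Result: 5.95 × 10⁻²⁶ × 1.299 × 10⁴⁷ = 7.731 × 10²¹ m⁻³.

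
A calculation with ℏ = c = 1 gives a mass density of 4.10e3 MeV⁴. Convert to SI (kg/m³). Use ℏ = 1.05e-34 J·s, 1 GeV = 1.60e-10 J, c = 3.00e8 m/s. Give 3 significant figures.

9.55e11 kg/m³

Mass density is [E]/(c²[L]³) = [E]⁴/(ℏ³c⁵).
1 GeV⁴ → 1/(ℏ³c⁵) × (1 GeV in J)⁴ = 2.33e20 kg/m³.
Convert the energy scale: 4.10e3 MeV⁴ = 4.10e-9 GeV⁴.
Result: 4.10e-9 × 2.33e20 = 9.55e11 kg/m³.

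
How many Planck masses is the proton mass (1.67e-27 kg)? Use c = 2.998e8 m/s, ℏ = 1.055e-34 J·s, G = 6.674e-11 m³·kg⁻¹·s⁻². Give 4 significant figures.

7.671e-20

Planck mass: m_P = √(ℏc/G) = 2.177e-8 kg.
1.67e-27 / 2.177e-8 = 7.671e-20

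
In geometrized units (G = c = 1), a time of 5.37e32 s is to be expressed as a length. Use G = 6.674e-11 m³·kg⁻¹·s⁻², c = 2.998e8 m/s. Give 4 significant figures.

1.610e41 m

Time → length via c.
5.37e32 s × (c) = 1.610e41 m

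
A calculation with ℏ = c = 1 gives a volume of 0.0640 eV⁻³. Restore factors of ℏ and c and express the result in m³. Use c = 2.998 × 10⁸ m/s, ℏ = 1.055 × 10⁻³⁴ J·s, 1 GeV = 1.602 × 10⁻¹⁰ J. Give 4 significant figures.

Volume is [L]³ = [E]⁻³·(ℏc)³.
1 GeV⁻³ → (ℏc)³ × (1 GeV in J)⁻³ = 7.696 × 10⁻⁴⁸ m³.
Convert the energy scale: 0.0640 eV⁻³ = 6.40 × 10²⁵ GeV⁻³.
Result: 6.40 × 10²⁵ × 7.696 × 10⁻⁴⁸ = 4.925 × 10⁻²² m³.

4.925 × 10⁻²² m³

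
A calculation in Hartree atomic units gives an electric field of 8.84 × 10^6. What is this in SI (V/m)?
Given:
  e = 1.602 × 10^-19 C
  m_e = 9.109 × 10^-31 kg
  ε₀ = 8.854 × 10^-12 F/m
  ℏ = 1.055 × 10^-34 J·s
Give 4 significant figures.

One atomic unit of electric field: E_au = E_h/(e a₀) = m_e²e⁵/((4πε₀)³ℏ⁴) = 5.131 × 10^11 V/m.
8.84 × 10^6 × 5.131 × 10^11 V/m = 4.536 × 10^18 V/m

4.536 × 10^18 V/m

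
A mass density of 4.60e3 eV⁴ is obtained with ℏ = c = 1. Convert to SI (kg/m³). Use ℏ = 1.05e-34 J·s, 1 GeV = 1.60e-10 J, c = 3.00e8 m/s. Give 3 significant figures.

1.07e-12 kg/m³

Mass density is [E]/(c²[L]³) = [E]⁴/(ℏ³c⁵).
1 GeV⁴ → 1/(ℏ³c⁵) × (1 GeV in J)⁴ = 2.33e20 kg/m³.
Convert the energy scale: 4.60e3 eV⁴ = 4.60e-33 GeV⁴.
Result: 4.60e-33 × 2.33e20 = 1.07e-12 kg/m³.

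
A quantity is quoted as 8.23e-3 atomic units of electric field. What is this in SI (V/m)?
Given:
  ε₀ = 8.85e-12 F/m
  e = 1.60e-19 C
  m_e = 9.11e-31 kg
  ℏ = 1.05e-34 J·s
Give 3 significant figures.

One atomic unit of electric field: E_au = E_h/(e a₀) = m_e²e⁵/((4πε₀)³ℏ⁴) = 5.20e11 V/m.
8.23e-3 × 5.20e11 V/m = 4.28e9 V/m

4.28e9 V/m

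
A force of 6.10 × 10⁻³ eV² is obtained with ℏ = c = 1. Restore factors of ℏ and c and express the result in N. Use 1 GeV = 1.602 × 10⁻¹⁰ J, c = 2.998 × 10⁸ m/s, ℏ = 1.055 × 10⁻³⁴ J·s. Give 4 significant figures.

4.950 × 10⁻¹⁵ N

Force is [E]/[L] = [E]²/(ℏc); restore (ℏc)⁻¹.
1 GeV² → 1/(ℏc) × (1 GeV in J)² = 8.114 × 10⁵ N.
Convert the energy scale: 6.10 × 10⁻³ eV² = 6.10 × 10⁻²¹ GeV².
Result: 6.10 × 10⁻²¹ × 8.114 × 10⁵ = 4.950 × 10⁻¹⁵ N.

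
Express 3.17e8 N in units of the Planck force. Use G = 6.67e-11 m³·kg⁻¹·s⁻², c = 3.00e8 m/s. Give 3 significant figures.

Planck force: F_P = c⁴/G = 1.21e44 N.
3.17e8 / 1.21e44 = 2.61e-36

2.61e-36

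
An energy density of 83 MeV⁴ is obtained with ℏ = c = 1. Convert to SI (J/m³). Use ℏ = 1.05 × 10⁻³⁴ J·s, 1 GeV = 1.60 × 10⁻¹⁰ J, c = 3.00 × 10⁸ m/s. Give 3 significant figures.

[E]/[L]³ = [E]⁴/(ℏc)³; restore (ℏc)⁻³.
1 GeV⁴ → 1/(ℏc)³ × (1 GeV in J)⁴ = 2.10 × 10³⁷ J/m³.
Convert the energy scale: 83 MeV⁴ = 8.30 × 10⁻¹¹ GeV⁴.
Result: 8.30 × 10⁻¹¹ × 2.10 × 10³⁷ = 1.74 × 10²⁷ J/m³.

1.74 × 10²⁷ J/m³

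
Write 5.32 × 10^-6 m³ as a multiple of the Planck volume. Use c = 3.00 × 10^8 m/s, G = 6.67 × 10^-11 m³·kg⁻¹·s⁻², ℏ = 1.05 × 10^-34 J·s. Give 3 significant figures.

Planck volume: V_P = (ℏG/c³)^(3/2) = 4.18 × 10^-105 m³.
5.32 × 10^-6 / 4.18 × 10^-105 = 1.27 × 10^99

1.27 × 10^99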